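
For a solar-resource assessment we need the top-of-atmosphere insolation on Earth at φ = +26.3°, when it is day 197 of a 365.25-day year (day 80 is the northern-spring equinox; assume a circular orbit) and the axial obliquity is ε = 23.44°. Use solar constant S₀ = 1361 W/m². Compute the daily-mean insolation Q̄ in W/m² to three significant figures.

Q̄ ≈ 477 W/m²

Solar longitude: λ_s = 360° × (197 − 80)/365.25 = 115.318°.
sin δ = sin 23.44° × sin 115.318° = 0.35958, so δ = +21.074°.
cos H₀ = −tan(+26.3°) tan(+21.074°) = -0.1905, H₀ = 1.7624 rad.
Bracket: H₀ sin φ sin δ + cos φ cos δ sin H₀ = 1.7624×0.44307×0.35958 + 0.89649×0.93311×0.98170 = 0.280784 + 0.821215 = 1.101999.
Q̄ = (S₀/π) × [bracket] = (1361/π) × 1.101999 = 477.4 W/m².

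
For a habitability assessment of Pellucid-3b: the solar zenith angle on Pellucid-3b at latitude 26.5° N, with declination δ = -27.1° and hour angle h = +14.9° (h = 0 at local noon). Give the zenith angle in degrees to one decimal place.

cos θ_z = sin ϕ sin δ + cos ϕ cos δ cos h = -0.203263 + 0.769894 = 0.566631.
θ_z = arccos(0.566631) = 55.5°.

θ_z = 55.5°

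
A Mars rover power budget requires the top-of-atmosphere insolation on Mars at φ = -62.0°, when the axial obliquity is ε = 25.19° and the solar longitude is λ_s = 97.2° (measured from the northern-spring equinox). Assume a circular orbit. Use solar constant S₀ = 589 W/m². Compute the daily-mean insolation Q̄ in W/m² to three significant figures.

Solar declination: sin δ = sin ε · sin λ_s = sin 25.19° × sin 97.2° = 0.42227, so δ = +24.978°.
cos H₀ = −tan(-62.0°) tan(+24.978°) = 0.8761, H₀ = 0.5031 rad.
Bracket: H₀ sin φ sin δ + cos φ cos δ sin H₀ = 0.5031×-0.88295×0.42227 + 0.46947×0.90647×0.48212 = -0.187577 + 0.205171 = 0.017594.
Q̄ = (S₀/π) × [bracket] = (589/π) × 0.017594 = 3.299 W/m².

Q̄ ≈ 3.30 W/m²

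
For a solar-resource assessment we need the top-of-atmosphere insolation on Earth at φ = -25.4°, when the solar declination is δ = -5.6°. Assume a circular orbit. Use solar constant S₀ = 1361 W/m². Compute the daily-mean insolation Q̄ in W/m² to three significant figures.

Q̄ ≈ 418 W/m²

cos H₀ = −tan(-25.4°) tan(-5.600°) = -0.0466, H₀ = 1.6174 rad.
Bracket: H₀ sin φ sin δ + cos φ cos δ sin H₀ = 1.6174×-0.42894×-0.09758 + 0.90334×0.99523×0.99892 = 0.067698 + 0.898060 = 0.965758.
Q̄ = (S₀/π) × [bracket] = (1361/π) × 0.965758 = 418.4 W/m².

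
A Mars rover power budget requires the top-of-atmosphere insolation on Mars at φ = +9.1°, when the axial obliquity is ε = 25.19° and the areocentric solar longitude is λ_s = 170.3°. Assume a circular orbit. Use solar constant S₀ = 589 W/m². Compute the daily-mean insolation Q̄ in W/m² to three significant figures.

Q̄ ≈ 188 W/m²

sin δ = sin 25.19° × sin 170.3° = 0.07171, so δ = +4.112°.
cos H₀ = −tan(+9.1°) tan(+4.112°) = -0.0115, H₀ = 1.5823 rad.
Bracket: H₀ sin φ sin δ + cos φ cos δ sin H₀ = 1.5823×0.15816×0.07171 + 0.98741×0.99743×0.99993 = 0.017946 + 0.984803 = 1.002749.
Q̄ = (S₀/π) × [bracket] = (589/π) × 1.002749 = 188.0 W/m².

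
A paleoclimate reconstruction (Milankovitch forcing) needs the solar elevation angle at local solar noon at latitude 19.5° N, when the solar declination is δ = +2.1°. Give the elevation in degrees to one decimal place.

72.6°

At local noon the hour angle is zero, so the zenith angle equals |φ − δ| = |+19.5° − (+2.100°)| = 17.400°.
Elevation = 90° − 17.400° = 72.6°.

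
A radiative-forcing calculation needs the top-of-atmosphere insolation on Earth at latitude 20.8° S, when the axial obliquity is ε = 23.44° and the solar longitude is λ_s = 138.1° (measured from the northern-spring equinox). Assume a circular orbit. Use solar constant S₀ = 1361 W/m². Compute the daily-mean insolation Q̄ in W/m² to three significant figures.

Solar declination: sin δ = sin ε · sin λ_s = sin 23.44° × sin 138.1° = 0.26566, so δ = +15.406°.
cos H₀ = −tan(-20.8°) tan(+15.406°) = 0.1047, H₀ = 1.4659 rad.
Bracket: H₀ sin φ sin δ + cos φ cos δ sin H₀ = 1.4659×-0.35511×0.26566 + 0.93483×0.96407×0.99451 = -0.138291 + 0.896294 = 0.758003.
Q̄ = (S₀/π) × [bracket] = (1361/π) × 0.758003 = 328.4 W/m².

Q̄ ≈ 328 W/m²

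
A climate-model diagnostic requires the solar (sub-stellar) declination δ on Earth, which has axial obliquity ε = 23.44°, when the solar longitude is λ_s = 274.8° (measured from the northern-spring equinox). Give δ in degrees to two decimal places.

δ = -23.35°

sin δ = sin ε · sin λ_s = sin 23.44° × sin 274.8° = -0.396393.
δ = arcsin(-0.396393) = -23.35°.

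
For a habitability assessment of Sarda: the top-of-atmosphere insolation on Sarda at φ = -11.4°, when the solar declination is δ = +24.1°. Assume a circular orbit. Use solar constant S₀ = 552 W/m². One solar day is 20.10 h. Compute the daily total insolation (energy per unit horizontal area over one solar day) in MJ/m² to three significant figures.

9.81 MJ/m²

cos H₀ = −tan(-11.4°) tan(+24.100°) = 0.0902, H₀ = 1.4805 rad.
Bracket: H₀ sin φ sin δ + cos φ cos δ sin H₀ = 1.4805×-0.19766×0.40833 + 0.98027×0.91283×0.99592 = -0.119492 + 0.891169 = 0.771677.
Q̄ = (S₀/π) × [bracket] = (552/π) × 0.771677 = 135.59 W/m².
Daily total = Q̄ × 20.10 h × 3600 s/h = 135.59 × 20.10 × 3600 / 10⁶ = 9.811 MJ/m².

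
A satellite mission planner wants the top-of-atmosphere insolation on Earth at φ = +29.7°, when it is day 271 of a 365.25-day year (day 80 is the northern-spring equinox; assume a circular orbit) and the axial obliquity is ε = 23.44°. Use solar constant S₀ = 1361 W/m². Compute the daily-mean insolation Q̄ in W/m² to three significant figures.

Solar longitude: λ_s = 360° × (271 − 80)/365.25 = 188.255°.
sin δ = sin 23.44° × sin 188.255° = -0.05711, so δ = -3.274°.
cos H₀ = −tan(+29.7°) tan(-3.274°) = 0.0326, H₀ = 1.5382 rad.
Bracket: H₀ sin φ sin δ + cos φ cos δ sin H₀ = 1.5382×0.49546×-0.05711 + 0.86863×0.99837×0.99947 = -0.043524 + 0.866755 = 0.823231.
Q̄ = (S₀/π) × [bracket] = (1361/π) × 0.823231 = 356.6 W/m².

Q̄ ≈ 357 W/m²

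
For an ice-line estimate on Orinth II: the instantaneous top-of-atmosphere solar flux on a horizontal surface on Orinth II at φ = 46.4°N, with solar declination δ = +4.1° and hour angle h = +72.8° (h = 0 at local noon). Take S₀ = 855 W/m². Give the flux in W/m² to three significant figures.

218 W/m²

cos θ_z = sin φ sin δ + cos φ cos δ cos h = 0.051776 + 0.203404 = 0.255180.
Flux = S₀ · cos θ_z = 855 × 0.255180 = 218.2 W/m².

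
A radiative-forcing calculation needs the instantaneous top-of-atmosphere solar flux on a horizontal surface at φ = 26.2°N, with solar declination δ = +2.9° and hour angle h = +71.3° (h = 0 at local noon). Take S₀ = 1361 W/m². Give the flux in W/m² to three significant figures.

cos θ_z = sin φ sin δ + cos φ cos δ cos h = 0.022337 + 0.287304 = 0.309641.
Flux = S₀ · cos θ_z = 1361 × 0.309641 = 421.4 W/m².

421 W/m²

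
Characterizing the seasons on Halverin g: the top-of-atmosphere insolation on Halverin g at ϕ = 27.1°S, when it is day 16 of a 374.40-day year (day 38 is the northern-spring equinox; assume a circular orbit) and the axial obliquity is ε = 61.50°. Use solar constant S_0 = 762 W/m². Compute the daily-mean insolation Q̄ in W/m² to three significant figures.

Solar longitude: L_s = 360° × (16 − 38)/374.40 = -21.154°, i.e. -21.154° + 360° = 338.846°.
sin δ = sin 61.50° × sin 338.846° = -0.31714, so δ = -18.490°.
cos h₀ = −tan(-27.1°) tan(-18.490°) = -0.1711, h₀ = 1.7428 rad.
Bracket: h₀ sin ϕ sin δ + cos ϕ cos δ sin h₀ = 1.7428×-0.45554×-0.31714 + 0.89021×0.94838×0.98525 = 0.251782 + 0.831805 = 1.083587.
Q̄ = (S_0/π) × [bracket] = (762/π) × 1.083587 = 262.8 W/m².

Q̄ ≈ 263 W/m²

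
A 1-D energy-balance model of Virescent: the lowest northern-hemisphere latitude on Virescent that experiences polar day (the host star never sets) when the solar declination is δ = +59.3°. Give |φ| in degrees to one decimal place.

|φ| = 30.7°

Polar day requires cos H₀ = −tan φ tan δ ≤ −1, i.e. tan φ tan δ ≥ 1.
The boundary is |tan φ| · |tan δ| = 1, so |φ| = 90° − |δ| = 90° − 59.3° = 30.7° in the northern hemisphere.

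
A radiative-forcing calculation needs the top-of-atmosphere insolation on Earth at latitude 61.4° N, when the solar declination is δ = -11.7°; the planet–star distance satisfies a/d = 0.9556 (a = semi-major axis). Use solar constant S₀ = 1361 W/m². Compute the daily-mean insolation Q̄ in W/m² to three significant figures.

Q̄ ≈ 88.3 W/m²

cos H₀ = −tan(+61.4°) tan(-11.700°) = 0.3798, H₀ = 1.1812 rad.
Bracket: H₀ sin φ sin δ + cos φ cos δ sin H₀ = 1.1812×0.87798×-0.20279 + 0.47869×0.97922×0.92506 = -0.210307 + 0.433615 = 0.223308.
Inverse-square distance factor (a/d)² = 0.9556² = 0.913171.
Q̄ = (S₀/π) × 0.913171 × [bracket] = (1361/π) × 0.913171 × 0.223308 = 88.34 W/m².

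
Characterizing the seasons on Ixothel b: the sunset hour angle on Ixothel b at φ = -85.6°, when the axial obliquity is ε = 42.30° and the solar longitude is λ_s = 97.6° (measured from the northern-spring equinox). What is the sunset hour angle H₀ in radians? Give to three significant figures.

Solar declination: sin δ = sin ε · sin λ_s = sin 42.30° × sin 97.6° = 0.66710, so δ = +41.844°.
cos H₀ = −tan φ · tan δ = 11.6377 ≥ 1, so the host star never rises (polar night) and H₀ = 0.

H₀ = 0.00 rad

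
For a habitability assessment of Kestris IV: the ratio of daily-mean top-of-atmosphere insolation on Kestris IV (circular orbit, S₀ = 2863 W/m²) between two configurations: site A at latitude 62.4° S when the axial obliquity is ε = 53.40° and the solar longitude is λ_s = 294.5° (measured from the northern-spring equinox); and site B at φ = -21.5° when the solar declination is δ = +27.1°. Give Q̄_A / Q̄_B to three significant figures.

— Configuration A (φ=-62.4°):
Solar declination: sin δ = sin ε · sin λ_s = sin 53.40° × sin 294.5° = -0.73053, so δ = -46.931°.
cos H₀ = −tan(-62.4°) tan(-46.931°) = -2.0463 ≤ −1 ⇒ polar day, H₀ = π.
Bracket: H₀ sin φ sin δ + cos φ cos δ sin H₀ = 3.1416×-0.88620×-0.73053 + 0.46330×0.68288×0.00000 = 2.033858 + 0.000000 = 2.033858.
Q̄ = (S₀/π) × [bracket] = (2863/π) × 2.033858 = 1853.5 W/m².
— Configuration B (φ=-21.5°):
cos H₀ = −tan(-21.5°) tan(+27.100°) = 0.2016, H₀ = 1.3678 rad.
Bracket: H₀ sin φ sin δ + cos φ cos δ sin H₀ = 1.3678×-0.36650×0.45554 + 0.93042×0.89021×0.97947 = -0.228362 + 0.811265 = 0.582903.
Q̄ = (S₀/π) × [bracket] = (2863/π) × 0.582903 = 531.21 W/m².
Ratio Q̄_A / Q̄_B = 1853.5 / 531.21 = 3.489.

Q̄_A / Q̄_B ≈ 3.49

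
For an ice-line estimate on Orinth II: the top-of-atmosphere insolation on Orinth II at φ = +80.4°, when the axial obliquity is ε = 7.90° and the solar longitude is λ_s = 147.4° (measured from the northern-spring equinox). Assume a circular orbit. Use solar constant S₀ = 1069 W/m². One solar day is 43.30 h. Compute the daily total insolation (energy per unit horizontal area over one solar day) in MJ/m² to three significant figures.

Solar declination: sin δ = sin ε · sin λ_s = sin 7.90° × sin 147.4° = 0.07405, so δ = +4.247°.
cos H₀ = −tan(+80.4°) tan(+4.247°) = -0.4390, H₀ = 2.0253 rad.
Bracket: H₀ sin φ sin δ + cos φ cos δ sin H₀ = 2.0253×0.98600×0.07405 + 0.16677×0.99725×0.89848 = 0.147874 + 0.149427 = 0.297301.
Q̄ = (S₀/π) × [bracket] = (1069/π) × 0.297301 = 101.16 W/m².
Daily total = Q̄ × 43.30 h × 3600 s/h = 101.16 × 43.30 × 3600 / 10⁶ = 15.77 MJ/m².

15.8 MJ/m²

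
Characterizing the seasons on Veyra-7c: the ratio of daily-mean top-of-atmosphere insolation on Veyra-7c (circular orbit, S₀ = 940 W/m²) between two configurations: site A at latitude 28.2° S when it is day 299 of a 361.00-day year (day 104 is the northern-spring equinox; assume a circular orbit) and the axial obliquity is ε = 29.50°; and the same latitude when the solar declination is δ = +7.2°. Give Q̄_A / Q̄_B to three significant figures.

— Configuration A (φ=-28.2°):
Solar longitude: λ_s = 360° × (299 − 104)/361.00 = 194.460°.
sin δ = sin 29.50° × sin 194.460° = -0.12296, so δ = -7.063°.
cos H₀ = −tan(-28.2°) tan(-7.063°) = -0.0664, H₀ = 1.6373 rad.
Bracket: H₀ sin φ sin δ + cos φ cos δ sin H₀ = 1.6373×-0.47255×-0.12296 + 0.88130×0.99241×0.99779 = 0.095135 + 0.872678 = 0.967813.
Q̄ = (S₀/π) × [bracket] = (940/π) × 0.967813 = 289.58 W/m².
— Configuration B (φ=-28.2°):
cos H₀ = −tan(-28.2°) tan(+7.200°) = 0.0677, H₀ = 1.5030 rad.
Bracket: H₀ sin φ sin δ + cos φ cos δ sin H₀ = 1.5030×-0.47255×0.12533 + 0.88130×0.99211×0.99770 = -0.089015 + 0.872336 = 0.783321.
Q̄ = (S₀/π) × [bracket] = (940/π) × 0.783321 = 234.38 W/m².
Ratio Q̄_A / Q̄_B = 289.58 / 234.38 = 1.236.

Q̄_A / Q̄_B ≈ 1.24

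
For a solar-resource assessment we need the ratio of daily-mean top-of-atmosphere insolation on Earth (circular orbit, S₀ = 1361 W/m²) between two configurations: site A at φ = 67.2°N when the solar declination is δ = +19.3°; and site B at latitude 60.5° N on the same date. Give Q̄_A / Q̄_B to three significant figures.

Q̄_A / Q̄_B ≈ 0.972

— Configuration A (φ=+67.2°):
cos H₀ = −tan(+67.2°) tan(+19.300°) = -0.8331, H₀ = 2.5555 rad.
Bracket: H₀ sin φ sin δ + cos φ cos δ sin H₀ = 2.5555×0.92186×0.33051 + 0.38752×0.94380×0.55315 = 0.778620 + 0.202310 = 0.980930.
Q̄ = (S₀/π) × [bracket] = (1361/π) × 0.980930 = 424.96 W/m².
— Configuration B (φ=+60.5°):
cos H₀ = −tan(+60.5°) tan(+19.300°) = -0.6190, H₀ = 2.2382 rad.
Bracket: H₀ sin φ sin δ + cos φ cos δ sin H₀ = 2.2382×0.87036×0.33051 + 0.49242×0.94380×0.78542 = 0.643847 + 0.365021 = 1.008868.
Q̄ = (S₀/π) × [bracket] = (1361/π) × 1.008868 = 437.06 W/m².
Ratio Q̄_A / Q̄_B = 424.96 / 437.06 = 0.9723.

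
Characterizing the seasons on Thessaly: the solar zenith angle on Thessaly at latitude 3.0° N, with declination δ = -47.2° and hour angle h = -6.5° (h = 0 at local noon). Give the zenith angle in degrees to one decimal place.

θ_z = 50.5°

cos θ_z = sin φ sin δ + cos φ cos δ cos h = -0.038400 + 0.674149 = 0.635749.
θ_z = arccos(0.635749) = 50.5°.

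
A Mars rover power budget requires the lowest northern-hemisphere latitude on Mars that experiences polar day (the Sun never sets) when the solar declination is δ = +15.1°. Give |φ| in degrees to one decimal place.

|φ| = 74.9°

Polar day requires cos H₀ = −tan φ tan δ ≤ −1, i.e. tan φ tan δ ≥ 1.
The boundary is |tan φ| · |tan δ| = 1, so |φ| = 90° − |δ| = 90° − 15.1° = 74.9° in the northern hemisphere.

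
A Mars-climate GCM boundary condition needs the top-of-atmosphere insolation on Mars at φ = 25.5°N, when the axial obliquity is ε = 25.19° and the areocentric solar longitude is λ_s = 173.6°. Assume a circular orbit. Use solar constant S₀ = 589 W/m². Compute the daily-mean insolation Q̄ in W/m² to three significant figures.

Q̄ ≈ 175 W/m²

sin δ = sin 25.19° × sin 173.6° = 0.04744, so δ = +2.719°.
cos H₀ = −tan(+25.5°) tan(+2.719°) = -0.0227, H₀ = 1.5935 rad.
Bracket: H₀ sin φ sin δ + cos φ cos δ sin H₀ = 1.5935×0.43051×0.04744 + 0.90259×0.99887×0.99974 = 0.032545 + 0.901336 = 0.933881.
Q̄ = (S₀/π) × [bracket] = (589/π) × 0.933881 = 175.1 W/m².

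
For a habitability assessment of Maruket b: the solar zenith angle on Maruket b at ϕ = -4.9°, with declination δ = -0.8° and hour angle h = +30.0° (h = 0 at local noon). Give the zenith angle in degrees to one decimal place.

θ_z = 30.2°

cos θ_z = sin ϕ sin δ + cos ϕ cos δ cos h = 0.001193 + 0.862776 = 0.863969.
θ_z = arccos(0.863969) = 30.2°.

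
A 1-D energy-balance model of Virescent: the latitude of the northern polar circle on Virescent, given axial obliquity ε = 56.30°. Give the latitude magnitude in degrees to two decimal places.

The polar circle is the lowest latitude that experiences at least one full rotation of continuous daylight at the northern-summer solstice; it lies at |φ| = 90° − ε = 90° − 56.30° = 33.70°.

33.70°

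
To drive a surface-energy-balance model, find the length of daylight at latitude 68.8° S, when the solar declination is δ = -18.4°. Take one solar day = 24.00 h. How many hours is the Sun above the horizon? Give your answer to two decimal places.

19.87 h

cos H₀ = −tan φ · tan δ = −tan(-68.8°) × tan(-18.400°) = -0.8576, so H₀ = 2.6015 rad = 149.05°.
Daylight = 2H₀/(2π) × 24.00 h = (2.6015/π) × 24.00 = 19.87 h.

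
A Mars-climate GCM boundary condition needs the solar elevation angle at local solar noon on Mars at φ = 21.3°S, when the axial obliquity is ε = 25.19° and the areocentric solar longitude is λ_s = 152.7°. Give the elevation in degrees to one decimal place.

57.4°

sin δ = sin 25.19° × sin 152.7° = 0.19521, so δ = +11.257°.
At local noon the hour angle is zero, so the zenith angle equals |φ − δ| = |-21.3° − (+11.257°)| = 32.557°.
Elevation = 90° − 32.557° = 57.4°.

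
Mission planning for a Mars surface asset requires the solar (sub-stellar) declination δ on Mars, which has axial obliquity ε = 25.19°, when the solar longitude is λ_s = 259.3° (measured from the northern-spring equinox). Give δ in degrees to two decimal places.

δ = -24.72°

sin δ = sin ε · sin λ_s = sin 25.19° × sin 259.3° = -0.418221.
δ = arcsin(-0.418221) = -24.72°.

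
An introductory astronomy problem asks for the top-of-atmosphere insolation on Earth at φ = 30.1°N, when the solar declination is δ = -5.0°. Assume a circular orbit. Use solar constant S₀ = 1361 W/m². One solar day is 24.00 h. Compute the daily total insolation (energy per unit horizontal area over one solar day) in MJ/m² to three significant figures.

29.7 MJ/m²

cos H₀ = −tan(+30.1°) tan(-5.000°) = 0.0507, H₀ = 1.5201 rad.
Bracket: H₀ sin φ sin δ + cos φ cos δ sin H₀ = 1.5201×0.50151×-0.08716 + 0.86515×0.99619×0.99871 = -0.066446 + 0.860742 = 0.794296.
Q̄ = (S₀/π) × [bracket] = (1361/π) × 0.794296 = 344.10 W/m².
Daily total = Q̄ × 24.00 h × 3600 s/h = 344.10 × 24.00 × 3600 / 10⁶ = 29.73 MJ/m².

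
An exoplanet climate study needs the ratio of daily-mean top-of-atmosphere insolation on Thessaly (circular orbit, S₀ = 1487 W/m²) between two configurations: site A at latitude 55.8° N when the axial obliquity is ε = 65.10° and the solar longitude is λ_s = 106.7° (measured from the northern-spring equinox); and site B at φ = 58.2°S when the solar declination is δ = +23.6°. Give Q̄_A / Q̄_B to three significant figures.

— Configuration A (φ=+55.8°):
Solar declination: sin δ = sin ε · sin λ_s = sin 65.10° × sin 106.7° = 0.86879, so δ = +60.318°.
cos H₀ = −tan(+55.8°) tan(+60.318°) = -2.5816 ≤ −1 ⇒ polar day, H₀ = π.
Bracket: H₀ sin φ sin δ + cos φ cos δ sin H₀ = 3.1416×0.82708×0.86879 + 0.56208×0.49519×0.00000 = 2.257424 + 0.000000 = 2.257424.
Q̄ = (S₀/π) × [bracket] = (1487/π) × 2.257424 = 1068.5 W/m².
— Configuration B (φ=-58.2°):
cos H₀ = −tan(-58.2°) tan(+23.600°) = 0.7046, H₀ = 0.7889 rad.
Bracket: H₀ sin φ sin δ + cos φ cos δ sin H₀ = 0.7889×-0.84989×0.40035 + 0.52696×0.91636×0.70957 = -0.268426 + 0.342641 = 0.074215.
Q̄ = (S₀/π) × [bracket] = (1487/π) × 0.074215 = 35.128 W/m².
Ratio Q̄_A / Q̄_B = 1068.5 / 35.128 = 30.42.

Q̄_A / Q̄_B ≈ 30.4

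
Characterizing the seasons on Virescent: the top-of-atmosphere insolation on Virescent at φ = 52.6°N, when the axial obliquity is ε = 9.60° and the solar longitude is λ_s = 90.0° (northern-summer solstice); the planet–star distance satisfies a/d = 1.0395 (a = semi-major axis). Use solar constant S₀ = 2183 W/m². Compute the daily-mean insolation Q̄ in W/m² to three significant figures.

Q̄ ≈ 617 W/m²

Solar declination: sin δ = sin ε · sin λ_s = sin 9.60° × sin 90.0° = 0.16677, so δ = +9.600°.
cos H₀ = −tan(+52.6°) tan(+9.600°) = -0.2212, H₀ = 1.7939 rad.
Bracket: H₀ sin φ sin δ + cos φ cos δ sin H₀ = 1.7939×0.79441×0.16677 + 0.60738×0.98600×0.97522 = 0.237663 + 0.584037 = 0.821700.
Inverse-square distance factor (a/d)² = 1.0395² = 1.080560.
Q̄ = (S₀/π) × 1.080560 × [bracket] = (2183/π) × 1.080560 × 0.821700 = 617.0 W/m².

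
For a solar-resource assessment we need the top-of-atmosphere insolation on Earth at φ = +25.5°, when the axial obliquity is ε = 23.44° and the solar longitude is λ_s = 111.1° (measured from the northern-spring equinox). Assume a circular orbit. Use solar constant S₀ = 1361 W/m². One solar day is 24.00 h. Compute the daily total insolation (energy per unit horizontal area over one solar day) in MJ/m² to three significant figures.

Solar declination: sin δ = sin ε · sin λ_s = sin 23.44° × sin 111.1° = 0.37112, so δ = +21.785°.
cos H₀ = −tan(+25.5°) tan(+21.785°) = -0.1906, H₀ = 1.7626 rad.
Bracket: H₀ sin φ sin δ + cos φ cos δ sin H₀ = 1.7626×0.43051×0.37112 + 0.90259×0.92859×0.98166 = 0.281612 + 0.822765 = 1.104377.
Q̄ = (S₀/π) × [bracket] = (1361/π) × 1.104377 = 478.44 W/m².
Daily total = Q̄ × 24.00 h × 3600 s/h = 478.44 × 24.00 × 3600 / 10⁶ = 41.34 MJ/m².

41.3 MJ/m²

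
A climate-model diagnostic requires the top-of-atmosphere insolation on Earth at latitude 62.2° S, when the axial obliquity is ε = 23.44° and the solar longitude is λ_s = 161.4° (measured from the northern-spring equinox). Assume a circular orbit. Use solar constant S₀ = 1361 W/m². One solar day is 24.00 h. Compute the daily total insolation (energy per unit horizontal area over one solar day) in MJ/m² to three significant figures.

Solar declination: sin δ = sin ε · sin λ_s = sin 23.44° × sin 161.4° = 0.12688, so δ = +7.289°.
cos H₀ = −tan(-62.2°) tan(+7.289°) = 0.2426, H₀ = 1.3257 rad.
Bracket: H₀ sin φ sin δ + cos φ cos δ sin H₀ = 1.3257×-0.88458×0.12688 + 0.46639×0.99192×0.97012 = -0.148791 + 0.448798 = 0.300007.
Q̄ = (S₀/π) × [bracket] = (1361/π) × 0.300007 = 129.97 W/m².
Daily total = Q̄ × 24.00 h × 3600 s/h = 129.97 × 24.00 × 3600 / 10⁶ = 11.23 MJ/m².

11.2 MJ/m²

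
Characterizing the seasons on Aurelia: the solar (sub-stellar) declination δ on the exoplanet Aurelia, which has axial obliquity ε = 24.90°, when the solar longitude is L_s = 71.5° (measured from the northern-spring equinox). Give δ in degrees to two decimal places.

δ = +23.53°

sin δ = sin ε · sin L_s = sin 24.90° × sin 71.5° = 0.399278.
δ = arcsin(0.399278) = +23.53°.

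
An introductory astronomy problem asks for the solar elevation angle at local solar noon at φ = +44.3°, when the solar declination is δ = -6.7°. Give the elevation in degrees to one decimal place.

At local noon the hour angle is zero, so the zenith angle equals |φ − δ| = |+44.3° − (-6.700°)| = 51.000°.
Elevation = 90° − 51.000° = 39.0°.

39.0°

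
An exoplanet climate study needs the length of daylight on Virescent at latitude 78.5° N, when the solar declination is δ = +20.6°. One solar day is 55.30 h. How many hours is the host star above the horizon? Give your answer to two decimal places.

Sunrise equation: cos h₀ = −tan ϕ · tan δ = -1.8475 ≤ −1, so the host star never sets (polar day) and h₀ = π.
Daylight = 2h₀/(2π) × 55.30 h = (3.1416/π) × 55.30 = 55.30 h.

55.30 h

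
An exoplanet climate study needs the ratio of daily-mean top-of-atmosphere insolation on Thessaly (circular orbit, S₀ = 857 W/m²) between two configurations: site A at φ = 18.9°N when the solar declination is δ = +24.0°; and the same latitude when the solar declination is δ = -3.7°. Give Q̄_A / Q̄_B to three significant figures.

— Configuration A (φ=+18.9°):
cos H₀ = −tan(+18.9°) tan(+24.000°) = -0.1524, H₀ = 1.7238 rad.
Bracket: H₀ sin φ sin δ + cos φ cos δ sin H₀ = 1.7238×0.32392×0.40674 + 0.94609×0.91355×0.98831 = 0.227113 + 0.854197 = 1.081310.
Q̄ = (S₀/π) × [bracket] = (857/π) × 1.081310 = 294.97 W/m².
— Configuration B (φ=+18.9°):
cos H₀ = −tan(+18.9°) tan(-3.700°) = 0.0221, H₀ = 1.5487 rad.
Bracket: H₀ sin φ sin δ + cos φ cos δ sin H₀ = 1.5487×0.32392×-0.06453 + 0.94609×0.99792×0.99975 = -0.032372 + 0.943886 = 0.911514.
Q̄ = (S₀/π) × [bracket] = (857/π) × 0.911514 = 248.65 W/m².
Ratio Q̄_A / Q̄_B = 294.97 / 248.65 = 1.186.

Q̄_A / Q̄_B ≈ 1.19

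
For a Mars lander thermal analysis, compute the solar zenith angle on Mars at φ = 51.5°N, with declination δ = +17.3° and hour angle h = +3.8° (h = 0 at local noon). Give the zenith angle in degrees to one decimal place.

cos θ_z = sin φ sin δ + cos φ cos δ cos h = 0.232728 + 0.593046 = 0.825774.
θ_z = arccos(0.825774) = 34.3°.

θ_z = 34.3°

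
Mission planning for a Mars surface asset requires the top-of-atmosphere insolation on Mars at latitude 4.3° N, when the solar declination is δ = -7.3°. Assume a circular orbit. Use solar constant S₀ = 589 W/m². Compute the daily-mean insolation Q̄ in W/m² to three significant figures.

Q̄ ≈ 183 W/m²

cos H₀ = −tan(+4.3°) tan(-7.300°) = 0.0096, H₀ = 1.5612 rad.
Bracket: H₀ sin φ sin δ + cos φ cos δ sin H₀ = 1.5612×0.07498×-0.12706 + 0.99719×0.99189×0.99995 = -0.014873 + 0.989053 = 0.974180.
Q̄ = (S₀/π) × [bracket] = (589/π) × 0.974180 = 182.6 W/m².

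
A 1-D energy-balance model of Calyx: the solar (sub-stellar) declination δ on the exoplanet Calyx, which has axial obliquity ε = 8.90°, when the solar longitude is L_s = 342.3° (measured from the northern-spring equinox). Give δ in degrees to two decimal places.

sin δ = sin ε · sin L_s = sin 8.90° × sin 342.3° = -0.047037.
δ = arcsin(-0.047037) = -2.70°.

δ = -2.70°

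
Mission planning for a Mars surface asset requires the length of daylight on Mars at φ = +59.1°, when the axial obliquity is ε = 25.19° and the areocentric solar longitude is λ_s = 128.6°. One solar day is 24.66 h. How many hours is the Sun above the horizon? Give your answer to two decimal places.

sin δ = sin 25.19° × sin 128.6° = 0.33263, so δ = +19.429°.
cos H₀ = −tan φ · tan δ = −tan(+59.1°) × tan(+19.429°) = -0.5893, so H₀ = 2.2010 rad = 126.11°.
Daylight = 2H₀/(2π) × 24.66 h = (2.2010/π) × 24.66 = 17.28 h.

17.28 h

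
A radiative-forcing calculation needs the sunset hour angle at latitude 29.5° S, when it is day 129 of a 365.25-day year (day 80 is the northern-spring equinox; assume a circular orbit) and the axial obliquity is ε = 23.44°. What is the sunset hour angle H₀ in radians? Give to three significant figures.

H₀ = 1.39 rad

Solar longitude: λ_s = 360° × (129 − 80)/365.25 = 48.296°.
sin δ = sin 23.44° × sin 48.296° = 0.29698, so δ = +17.277°.
cos H₀ = −tan φ · tan δ = −tan(-29.5°) × tan(+17.277°) = 0.1760, so H₀ = 1.3939 rad = 79.87°.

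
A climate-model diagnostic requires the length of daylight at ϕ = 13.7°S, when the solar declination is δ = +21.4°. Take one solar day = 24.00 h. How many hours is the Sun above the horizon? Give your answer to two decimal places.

11.27 h

cos h₀ = −tan ϕ · tan δ = −tan(-13.7°) × tan(+21.400°) = 0.0955, so h₀ = 1.4751 rad = 84.52°.
Daylight = 2h₀/(2π) × 24.00 h = (1.4751/π) × 24.00 = 11.27 h.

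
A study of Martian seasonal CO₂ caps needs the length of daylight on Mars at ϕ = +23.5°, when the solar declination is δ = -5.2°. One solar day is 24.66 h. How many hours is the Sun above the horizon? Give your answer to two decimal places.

12.02 h

cos h₀ = −tan ϕ · tan δ = −tan(+23.5°) × tan(-5.200°) = 0.0396, so h₀ = 1.5312 rad = 87.73°.
Daylight = 2h₀/(2π) × 24.66 h = (1.5312/π) × 24.66 = 12.02 h.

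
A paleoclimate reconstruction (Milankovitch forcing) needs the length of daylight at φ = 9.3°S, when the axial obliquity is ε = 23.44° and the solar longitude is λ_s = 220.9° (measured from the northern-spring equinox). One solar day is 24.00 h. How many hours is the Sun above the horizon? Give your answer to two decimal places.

12.34 h

Solar declination: sin δ = sin ε · sin λ_s = sin 23.44° × sin 220.9° = -0.26045, so δ = -15.097°.
cos H₀ = −tan φ · tan δ = −tan(-9.3°) × tan(-15.097°) = -0.0442, so H₀ = 1.6150 rad = 92.53°.
Daylight = 2H₀/(2π) × 24.00 h = (1.6150/π) × 24.00 = 12.34 h.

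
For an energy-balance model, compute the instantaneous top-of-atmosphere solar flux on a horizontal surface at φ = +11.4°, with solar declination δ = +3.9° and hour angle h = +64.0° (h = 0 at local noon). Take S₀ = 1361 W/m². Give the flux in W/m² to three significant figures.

cos θ_z = sin φ sin δ + cos φ cos δ cos h = 0.013444 + 0.428727 = 0.442171.
Flux = S₀ · cos θ_z = 1361 × 0.442171 = 601.8 W/m².

602 W/m²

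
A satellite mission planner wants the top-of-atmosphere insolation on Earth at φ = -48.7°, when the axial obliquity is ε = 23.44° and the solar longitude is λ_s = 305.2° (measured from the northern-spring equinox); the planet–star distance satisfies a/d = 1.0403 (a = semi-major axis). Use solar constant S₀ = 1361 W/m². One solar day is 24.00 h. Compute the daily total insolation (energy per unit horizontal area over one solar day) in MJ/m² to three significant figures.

Solar declination: sin δ = sin ε · sin λ_s = sin 23.44° × sin 305.2° = -0.32505, so δ = -18.969°.
cos H₀ = −tan(-48.7°) tan(-18.969°) = -0.3912, H₀ = 1.9728 rad.
Bracket: H₀ sin φ sin δ + cos φ cos δ sin H₀ = 1.9728×-0.75126×-0.32505 + 0.66000×0.94570×0.92029 = 0.481752 + 0.574410 = 1.056162.
Inverse-square distance factor (a/d)² = 1.0403² = 1.082224.
Q̄ = (S₀/π) × 1.082224 × [bracket] = (1361/π) × 1.082224 × 1.056162 = 495.17 W/m².
Daily total = Q̄ × 24.00 h × 3600 s/h = 495.17 × 24.00 × 3600 / 10⁶ = 42.78 MJ/m².

42.8 MJ/m²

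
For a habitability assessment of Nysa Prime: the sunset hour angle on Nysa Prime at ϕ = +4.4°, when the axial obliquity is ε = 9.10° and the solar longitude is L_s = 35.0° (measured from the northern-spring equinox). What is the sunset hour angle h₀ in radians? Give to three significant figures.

h₀ = 1.58 rad

Solar declination: sin δ = sin ε · sin L_s = sin 9.10° × sin 35.0° = 0.09072, so δ = +5.205°.
cos h₀ = −tan ϕ · tan δ = −tan(+4.4°) × tan(+5.205°) = -0.0070, so h₀ = 1.5778 rad = 90.40°.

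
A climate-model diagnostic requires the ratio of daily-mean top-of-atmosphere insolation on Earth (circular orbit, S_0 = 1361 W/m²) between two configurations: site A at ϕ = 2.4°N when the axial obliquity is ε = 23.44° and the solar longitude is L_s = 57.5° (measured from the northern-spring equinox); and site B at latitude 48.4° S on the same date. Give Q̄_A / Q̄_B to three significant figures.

Q̄_A / Q̄_B ≈ 3.41

— Configuration A (ϕ=+2.4°):
Solar declination: sin δ = sin ε · sin L_s = sin 23.44° × sin 57.5° = 0.33549, so δ = +19.602°.
cos h₀ = −tan(+2.4°) tan(+19.602°) = -0.0149, h₀ = 1.5857 rad.
Bracket: h₀ sin ϕ sin δ + cos ϕ cos δ sin h₀ = 1.5857×0.04188×0.33549 + 0.99912×0.94204×0.99989 = 0.022280 + 0.941107 = 0.963387.
Q̄ = (S_0/π) × [bracket] = (1361/π) × 0.963387 = 417.36 W/m².
— Configuration B (ϕ=-48.4°):
cos h₀ = −tan(-48.4°) tan(+19.602°) = 0.4011, h₀ = 1.1581 rad.
Bracket: h₀ sin ϕ sin δ + cos ϕ cos δ sin h₀ = 1.1581×-0.74780×0.33549 + 0.66393×0.94204×0.91603 = -0.290543 + 0.572930 = 0.282387.
Q̄ = (S_0/π) × [bracket] = (1361/π) × 0.282387 = 122.34 W/m².
Ratio Q̄_A / Q̄_B = 417.36 / 122.34 = 3.411.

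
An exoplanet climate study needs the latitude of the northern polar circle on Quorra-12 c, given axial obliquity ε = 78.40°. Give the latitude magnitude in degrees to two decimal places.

The polar circle is the lowest latitude that experiences at least one full rotation of continuous daylight at the northern-summer solstice; it lies at |ϕ| = 90° − ε = 90° − 78.40° = 11.60°.

11.60°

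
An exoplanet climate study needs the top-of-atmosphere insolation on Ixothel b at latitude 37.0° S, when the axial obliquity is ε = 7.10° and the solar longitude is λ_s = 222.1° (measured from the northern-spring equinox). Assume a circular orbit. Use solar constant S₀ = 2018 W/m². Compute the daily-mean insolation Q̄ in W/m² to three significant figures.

Solar declination: sin δ = sin ε · sin λ_s = sin 7.10° × sin 222.1° = -0.08287, so δ = -4.753°.
cos H₀ = −tan(-37.0°) tan(-4.753°) = -0.0627, H₀ = 1.6335 rad.
Bracket: H₀ sin φ sin δ + cos φ cos δ sin H₀ = 1.6335×-0.60182×-0.08287 + 0.79864×0.99656×0.99803 = 0.081467 + 0.794325 = 0.875792.
Q̄ = (S₀/π) × [bracket] = (2018/π) × 0.875792 = 562.6 W/m².

Q̄ ≈ 563 W/m²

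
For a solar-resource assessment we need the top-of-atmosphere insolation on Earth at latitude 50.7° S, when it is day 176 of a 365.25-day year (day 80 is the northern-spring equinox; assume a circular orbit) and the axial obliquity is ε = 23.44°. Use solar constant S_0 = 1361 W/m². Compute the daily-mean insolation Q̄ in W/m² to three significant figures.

Solar longitude: L_s = 360° × (176 − 80)/365.25 = 94.620°.
sin δ = sin 23.44° × sin 94.620° = 0.39650, so δ = +23.359°.
cos h₀ = −tan(-50.7°) tan(+23.359°) = 0.5277, h₀ = 1.0149 rad.
Bracket: h₀ sin ϕ sin δ + cos ϕ cos δ sin h₀ = 1.0149×-0.77384×0.39650 + 0.63338×0.91804×0.84945 = -0.311399 + 0.493928 = 0.182529.
Q̄ = (S_0/π) × [bracket] = (1361/π) × 0.182529 = 79.08 W/m².

Q̄ ≈ 79.1 W/m²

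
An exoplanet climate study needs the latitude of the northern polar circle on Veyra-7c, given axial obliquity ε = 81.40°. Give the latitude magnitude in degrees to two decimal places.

8.60°

The polar circle is the lowest latitude that experiences at least one full rotation of continuous daylight at the northern-summer solstice; it lies at |ϕ| = 90° − ε = 90° − 81.40° = 8.60°.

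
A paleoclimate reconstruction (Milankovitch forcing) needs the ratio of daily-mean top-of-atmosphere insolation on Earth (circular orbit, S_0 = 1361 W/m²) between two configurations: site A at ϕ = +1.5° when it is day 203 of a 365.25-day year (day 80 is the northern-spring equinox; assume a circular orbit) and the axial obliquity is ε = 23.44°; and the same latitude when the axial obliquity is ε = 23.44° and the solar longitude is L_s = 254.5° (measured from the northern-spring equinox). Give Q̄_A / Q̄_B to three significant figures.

— Configuration A (ϕ=+1.5°):
Solar longitude: L_s = 360° × (203 − 80)/365.25 = 121.232°.
sin δ = sin 23.44° × sin 121.232° = 0.34014, so δ = +19.885°.
cos h₀ = −tan(+1.5°) tan(+19.885°) = -0.0095, h₀ = 1.5803 rad.
Bracket: h₀ sin ϕ sin δ + cos ϕ cos δ sin h₀ = 1.5803×0.02618×0.34014 + 0.99966×0.94038×0.99996 = 0.014072 + 0.940023 = 0.954095.
Q̄ = (S_0/π) × [bracket] = (1361/π) × 0.954095 = 413.33 W/m².
— Configuration B (ϕ=+1.5°):
Solar declination: sin δ = sin ε · sin L_s = sin 23.44° × sin 254.5° = -0.38332, so δ = -22.540°.
cos h₀ = −tan(+1.5°) tan(-22.540°) = 0.0109, h₀ = 1.5599 rad.
Bracket: h₀ sin ϕ sin δ + cos ϕ cos δ sin h₀ = 1.5599×0.02618×-0.38332 + 0.99966×0.92362×0.99994 = -0.015654 + 0.923251 = 0.907597.
Q̄ = (S_0/π) × [bracket] = (1361/π) × 0.907597 = 393.19 W/m².
Ratio Q̄_A / Q̄_B = 413.33 / 393.19 = 1.051.

Q̄_A / Q̄_B ≈ 1.05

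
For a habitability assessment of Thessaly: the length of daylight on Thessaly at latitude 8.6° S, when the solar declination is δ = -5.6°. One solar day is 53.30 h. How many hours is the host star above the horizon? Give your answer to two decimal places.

cos H₀ = −tan φ · tan δ = −tan(-8.6°) × tan(-5.600°) = -0.0148, so H₀ = 1.5856 rad = 90.85°.
Daylight = 2H₀/(2π) × 53.30 h = (1.5856/π) × 53.30 = 26.90 h.

26.90 h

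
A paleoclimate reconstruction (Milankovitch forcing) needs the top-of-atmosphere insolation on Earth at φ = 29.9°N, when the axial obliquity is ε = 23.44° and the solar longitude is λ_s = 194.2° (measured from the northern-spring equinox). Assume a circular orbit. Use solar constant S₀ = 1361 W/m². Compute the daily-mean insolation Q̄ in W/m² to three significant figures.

Solar declination: sin δ = sin ε · sin λ_s = sin 23.44° × sin 194.2° = -0.09758, so δ = -5.600°.
cos H₀ = −tan(+29.9°) tan(-5.600°) = 0.0564, H₀ = 1.5144 rad.
Bracket: H₀ sin φ sin δ + cos φ cos δ sin H₀ = 1.5144×0.49849×-0.09758 + 0.86690×0.99523×0.99841 = -0.073664 + 0.861393 = 0.787729.
Q̄ = (S₀/π) × [bracket] = (1361/π) × 0.787729 = 341.3 W/m².

Q̄ ≈ 341 W/m²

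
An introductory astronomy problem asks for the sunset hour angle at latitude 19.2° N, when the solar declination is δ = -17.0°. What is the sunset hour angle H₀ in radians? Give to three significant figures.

cos H₀ = −tan φ · tan δ = −tan(+19.2°) × tan(-17.000°) = 0.1065, so H₀ = 1.4641 rad = 83.89°.

H₀ = 1.46 rad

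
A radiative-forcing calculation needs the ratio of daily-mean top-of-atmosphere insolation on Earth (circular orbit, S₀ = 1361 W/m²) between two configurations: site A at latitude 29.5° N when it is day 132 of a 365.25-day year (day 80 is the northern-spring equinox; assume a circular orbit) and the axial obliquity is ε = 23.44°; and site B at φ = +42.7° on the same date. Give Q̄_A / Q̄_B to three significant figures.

Q̄_A / Q̄_B ≈ 1.02

— Configuration A (φ=+29.5°):
Solar longitude: λ_s = 360° × (132 − 80)/365.25 = 51.253°.
sin δ = sin 23.44° × sin 51.253° = 0.31024, so δ = +18.074°.
cos H₀ = −tan(+29.5°) tan(+18.074°) = -0.1846, H₀ = 1.7565 rad.
Bracket: H₀ sin φ sin δ + cos φ cos δ sin H₀ = 1.7565×0.49242×0.31024 + 0.87036×0.95066×0.98281 = 0.268338 + 0.813193 = 1.081531.
Q̄ = (S₀/π) × [bracket] = (1361/π) × 1.081531 = 468.54 W/m².
— Configuration B (φ=+42.7°):
cos H₀ = −tan(+42.7°) tan(+18.074°) = -0.3011, H₀ = 1.8767 rad.
Bracket: H₀ sin φ sin δ + cos φ cos δ sin H₀ = 1.8767×0.67816×0.31024 + 0.73491×0.95066×0.95358 = 0.394843 + 0.666218 = 1.061061.
Q̄ = (S₀/π) × [bracket] = (1361/π) × 1.061061 = 459.67 W/m².
Ratio Q̄_A / Q̄_B = 468.54 / 459.67 = 1.019.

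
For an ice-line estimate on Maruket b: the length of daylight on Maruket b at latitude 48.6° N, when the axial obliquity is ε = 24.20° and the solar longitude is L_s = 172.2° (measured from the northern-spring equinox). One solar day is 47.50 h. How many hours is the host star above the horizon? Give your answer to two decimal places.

Solar declination: sin δ = sin ε · sin L_s = sin 24.20° × sin 172.2° = 0.05563, so δ = +3.189°.
cos h₀ = −tan ϕ · tan δ = −tan(+48.6°) × tan(+3.189°) = -0.0632, so h₀ = 1.6340 rad = 93.62°.
Daylight = 2h₀/(2π) × 47.50 h = (1.6340/π) × 47.50 = 24.71 h.

24.71 h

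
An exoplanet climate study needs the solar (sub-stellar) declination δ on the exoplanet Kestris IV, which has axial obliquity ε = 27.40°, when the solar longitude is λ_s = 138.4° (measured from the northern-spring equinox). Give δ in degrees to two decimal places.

δ = +17.79°

sin δ = sin ε · sin λ_s = sin 27.40° × sin 138.4° = 0.305539.
δ = arcsin(0.305539) = +17.79°.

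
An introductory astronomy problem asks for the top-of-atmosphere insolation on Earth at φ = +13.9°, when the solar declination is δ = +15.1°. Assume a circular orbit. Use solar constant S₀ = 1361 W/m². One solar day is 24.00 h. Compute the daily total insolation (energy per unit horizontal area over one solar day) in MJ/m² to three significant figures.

38.8 MJ/m²

cos H₀ = −tan(+13.9°) tan(+15.100°) = -0.0668, H₀ = 1.6376 rad.
Bracket: H₀ sin φ sin δ + cos φ cos δ sin H₀ = 1.6376×0.24023×0.26050 + 0.97072×0.96547×0.99777 = 0.102481 + 0.935111 = 1.037592.
Q̄ = (S₀/π) × [bracket] = (1361/π) × 1.037592 = 449.51 W/m².
Daily total = Q̄ × 24.00 h × 3600 s/h = 449.51 × 24.00 × 3600 / 10⁶ = 38.84 MJ/m².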